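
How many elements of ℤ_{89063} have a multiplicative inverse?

74880

First factor: 89063 = 13^2 · 17 · 31.
φ(89063) = 89063 · (1 − 1/13) · (1 − 1/17) · (1 − 1/31)
       = 89063 · 5760/6851 = 74880.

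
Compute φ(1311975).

564480

1311975 = 3^2 * 5^2 * 7^3 * 17.
φ(1311975) = 1311975 · (1 − 1/3) · (1 − 1/5) · (1 − 1/7) · (1 − 1/17)
       = 1311975 · 768/1785 = 564480.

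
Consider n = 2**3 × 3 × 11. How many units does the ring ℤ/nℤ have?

φ(2^3) = 2^3 − 2^2 = 8 − 4 = 4.
φ(3) = 3 − 1 = 2.
φ(11) = 11 − 1 = 10.
Multiply: 4 · 2 · 10 = 80.

80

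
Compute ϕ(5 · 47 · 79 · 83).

1176864

φ(1540895) = 1540895 · (1 − 1/5) · (1 − 1/47) · (1 − 1/79) · (1 − 1/83)
       = 1540895 · 1176864/1540895 = 1176864.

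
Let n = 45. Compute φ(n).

24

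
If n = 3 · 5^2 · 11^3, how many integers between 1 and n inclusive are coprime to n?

φ(99825) = 99825 · (1 − 1/3) · (1 − 1/5) · (1 − 1/11)
       = 99825 · 80/165 = 48400.

48400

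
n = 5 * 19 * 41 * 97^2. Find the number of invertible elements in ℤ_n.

φ(36648055) = 36648055 · (1 − 1/5) · (1 − 1/19) · (1 − 1/41) · (1 − 1/97)
       = 36648055 · 276480/377815 = 26818560.

26818560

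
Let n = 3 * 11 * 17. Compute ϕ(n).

320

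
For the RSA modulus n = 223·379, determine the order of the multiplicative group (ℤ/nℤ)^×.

83916

φ(84517) = 84517 · (1 − 1/223) · (1 − 1/379)
       = 84517 · 83916/84517 = 83916.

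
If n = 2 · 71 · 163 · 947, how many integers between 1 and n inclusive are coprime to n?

10727640

φ(2) = 2 − 1 = 1.
φ(71) = 71 − 1 = 70.
φ(163) = 163 − 1 = 162.
φ(947) = 947 − 1 = 946.
Since φ is multiplicative, φ(21919262) = 1 · 70 · 162 · 946 = 10727640.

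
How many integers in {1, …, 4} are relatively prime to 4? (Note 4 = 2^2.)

2

φ(4) = 4 · (1 − 1/2)
       = 4 · 1/2 = 2.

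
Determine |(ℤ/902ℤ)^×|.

400

902 = 2 · 11 · 41.
φ(902) = 902 · (1 − 1/2) · (1 − 1/11) · (1 − 1/41)
       = 902 · 400/902 = 400.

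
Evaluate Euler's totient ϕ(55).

First factor: 55 = 5 · 11.
φ(55) = 55 · (1 − 1/5) · (1 − 1/11)
       = 55 · 40/55 = 40.

40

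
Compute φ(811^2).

656910

φ(657721) = 657721 · (1 − 1/811)
       = 657721 · 810/811 = 656910.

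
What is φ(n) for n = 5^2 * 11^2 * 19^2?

φ(5^2) = 5^1·(5−1) = 5·4 = 20.
φ(11^2) = 11^2 − 11^1 = 121 − 11 = 110.
φ(19^2) = 19^1·(19−1) = 19·18 = 342.
φ(1092025) = 20 × 110 × 342 = 752400.

752400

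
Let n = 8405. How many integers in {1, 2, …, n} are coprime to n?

Prime factorization: 8405 = 5 × 41^2.
φ(5) = 5 − 1 = 4.
φ(41^2) = 41^2 − 41^1 = 1681 − 41 = 1640.
Multiply: 4 · 1640 = 6560.

6560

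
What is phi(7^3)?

294

φ(7^3) = 7^2·(7−1) = 49·6 = 294.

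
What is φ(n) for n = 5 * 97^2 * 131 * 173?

832865280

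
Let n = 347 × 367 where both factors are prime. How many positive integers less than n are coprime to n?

φ(127349) = 127349 · (1 − 1/347) · (1 − 1/367)
       = 127349 · 126636/127349 = 126636.

126636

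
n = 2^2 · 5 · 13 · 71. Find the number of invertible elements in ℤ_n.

6720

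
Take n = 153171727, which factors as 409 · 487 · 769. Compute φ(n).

φ(153171727) = 153171727 · (1 − 1/409) · (1 − 1/487) · (1 − 1/769)
       = 153171727 · 152285184/153171727 = 152285184.

152285184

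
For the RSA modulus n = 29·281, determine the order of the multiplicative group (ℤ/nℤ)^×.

For distinct primes, φ(pq) = (p−1)(q−1) = 28 × 280 = 7840.

7840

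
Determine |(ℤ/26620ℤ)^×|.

26620 = 2^2 · 5 · 11^3.
φ(2^2) = 2^2 − 2^1 = 4 − 2 = 2.
φ(5) = 5 − 1 = 4.
φ(11^3) = 11^3 − 11^2 = 1331 − 121 = 1210.
φ(26620) = 2 × 4 × 1210 = 9680.

9680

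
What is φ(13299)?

First factor: 13299 = 3 · 11 · 13 · 31.
φ(13299) = 13299 · (1 − 1/3) · (1 − 1/11) · (1 − 1/13) · (1 − 1/31)
       = 13299 · 7200/13299 = 7200.

7200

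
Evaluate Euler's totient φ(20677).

18480

Prime factorization: 20677 = 23 * 29 * 31.
φ(23) = 23 − 1 = 22.
φ(29) = 29 − 1 = 28.
φ(31) = 31 − 1 = 30.
φ(20677) = 22 × 28 × 30 = 18480.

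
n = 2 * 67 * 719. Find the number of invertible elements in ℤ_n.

φ(96346) = 96346 · (1 − 1/2) · (1 − 1/67) · (1 − 1/719)
       = 96346 · 47388/96346 = 47388.

47388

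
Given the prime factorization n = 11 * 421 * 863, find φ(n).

φ(11) = 11 − 1 = 10.
φ(421) = 421 − 1 = 420.
φ(863) = 863 − 1 = 862.
Since φ is multiplicative, φ(3996553) = 10 · 420 · 862 = 3620400.

3620400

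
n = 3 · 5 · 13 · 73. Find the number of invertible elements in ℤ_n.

6912

φ(14235) = 14235 · (1 − 1/3) · (1 − 1/5) · (1 − 1/13) · (1 − 1/73)
       = 14235 · 6912/14235 = 6912.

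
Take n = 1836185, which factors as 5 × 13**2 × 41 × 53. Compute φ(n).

φ(5) = 5 − 1 = 4.
φ(13^2) = 13^2 − 13^1 = 169 − 13 = 156.
φ(41) = 41 − 1 = 40.
φ(53) = 53 − 1 = 52.
Multiply: 4 · 156 · 40 · 52 = 1297920.

1297920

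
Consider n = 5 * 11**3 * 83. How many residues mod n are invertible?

396880

φ(552365) = 552365 · (1 − 1/5) · (1 − 1/11) · (1 − 1/83)
       = 552365 · 3280/4565 = 396880.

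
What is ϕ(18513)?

Prime factorization: 18513 = 3^2 · 11^2 · 17.
φ(18513) = 18513 · (1 − 1/3) · (1 − 1/11) · (1 − 1/17)
       = 18513 · 320/561 = 10560.

10560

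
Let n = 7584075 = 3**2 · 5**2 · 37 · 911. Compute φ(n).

3931200

φ(3^2) = 3^2 − 3^1 = 9 − 3 = 6.
φ(5^2) = 5^2 − 5^1 = 25 − 5 = 20.
φ(37) = 37 − 1 = 36.
φ(911) = 911 − 1 = 910.
Since φ is multiplicative, φ(7584075) = 6 · 20 · 36 · 910 = 3931200.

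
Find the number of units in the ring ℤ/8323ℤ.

Factor 8323: 8323 = 7 × 29 × 41.
φ(8323) = 8323 · (1 − 1/7) · (1 − 1/29) · (1 − 1/41)
       = 8323 · 6720/8323 = 6720.

6720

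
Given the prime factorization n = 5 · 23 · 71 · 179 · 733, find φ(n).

φ(5) = 5 − 1 = 4.
φ(23) = 23 − 1 = 22.
φ(71) = 71 − 1 = 70.
φ(179) = 179 − 1 = 178.
φ(733) = 733 − 1 = 732.
Multiply: 4 · 22 · 70 · 178 · 732 = 802623360.

802623360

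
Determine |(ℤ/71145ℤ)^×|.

71145 = 3^3 * 5 * 17 * 31.
φ(71145) = 71145 · (1 − 1/3) · (1 − 1/5) · (1 − 1/17) · (1 − 1/31)
       = 71145 · 3840/7905 = 34560.

34560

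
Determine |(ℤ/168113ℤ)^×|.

134400

168113 = 11 * 17 * 29 * 31.
φ(11) = 11 − 1 = 10.
φ(17) = 17 − 1 = 16.
φ(29) = 29 − 1 = 28.
φ(31) = 31 − 1 = 30.
Since φ is multiplicative, φ(168113) = 10 · 16 · 28 · 30 = 134400.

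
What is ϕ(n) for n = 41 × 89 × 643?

2259840

φ(41) = 41 − 1 = 40.
φ(89) = 89 − 1 = 88.
φ(643) = 643 − 1 = 642.
Multiply: 40 · 88 · 642 = 2259840.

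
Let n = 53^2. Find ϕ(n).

2756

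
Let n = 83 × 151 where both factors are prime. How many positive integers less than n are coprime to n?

φ(pq) = (p−1)(q−1) = 82 · 150 = 12300.

12300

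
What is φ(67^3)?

φ(67^3) = 67^2·(67−1) = 4489·66 = 296274.

296274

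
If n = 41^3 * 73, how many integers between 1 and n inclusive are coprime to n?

4841280

φ(5031233) = 5031233 · (1 − 1/41) · (1 − 1/73)
       = 5031233 · 2880/2993 = 4841280.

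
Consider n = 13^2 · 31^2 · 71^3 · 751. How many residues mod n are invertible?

φ(43654103666849) = 43654103666849 · (1 − 1/13) · (1 − 1/31) · (1 − 1/71) · (1 − 1/751)
       = 43654103666849 · 18900000/21488363 = 38395784700000.

38395784700000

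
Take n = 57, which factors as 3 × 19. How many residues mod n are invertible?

36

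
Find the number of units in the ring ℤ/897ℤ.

528

First factor: 897 = 3 * 13 * 23.
φ(897) = 897 · (1 − 1/3) · (1 − 1/13) · (1 − 1/23)
       = 897 · 528/897 = 528.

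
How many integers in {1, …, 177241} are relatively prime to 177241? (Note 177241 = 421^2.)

176820

φ(421^2) = 421^2 − 421^1 = 177241 − 421 = 176820.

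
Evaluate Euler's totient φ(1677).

1008

Prime factorization: 1677 = 3 × 13 × 43.
φ(1677) = 1677 · (1 − 1/3) · (1 − 1/13) · (1 − 1/43)
       = 1677 · 1008/1677 = 1008.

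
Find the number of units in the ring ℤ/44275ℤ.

Factor 44275: 44275 = 5^2 · 7 · 11 · 23.
φ(44275) = 44275 · (1 − 1/5) · (1 − 1/7) · (1 − 1/11) · (1 − 1/23)
       = 44275 · 5280/8855 = 26400.

26400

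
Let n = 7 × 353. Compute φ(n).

2112

φ(7) = 7 − 1 = 6.
φ(353) = 353 − 1 = 352.
φ(2471) = 6 × 352 = 2112.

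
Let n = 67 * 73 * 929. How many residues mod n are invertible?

4409856

φ(67) = 67 − 1 = 66.
φ(73) = 73 − 1 = 72.
φ(929) = 929 − 1 = 928.
φ(4543739) = 66 × 72 × 928 = 4409856.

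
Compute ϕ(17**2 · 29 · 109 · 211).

172730880

φ(192754619) = 192754619 · (1 − 1/17) · (1 − 1/29) · (1 − 1/109) · (1 − 1/211)
       = 192754619 · 10160640/11338507 = 172730880.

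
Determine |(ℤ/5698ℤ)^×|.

2160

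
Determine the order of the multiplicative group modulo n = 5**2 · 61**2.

73200

φ(93025) = 93025 · (1 − 1/5) · (1 − 1/61)
       = 93025 · 240/305 = 73200.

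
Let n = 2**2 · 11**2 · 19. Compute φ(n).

3960

φ(9196) = 9196 · (1 − 1/2) · (1 − 1/11) · (1 − 1/19)
       = 9196 · 180/418 = 3960.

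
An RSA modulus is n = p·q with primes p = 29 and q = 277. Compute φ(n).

φ(8033) = 8033 · (1 − 1/29) · (1 − 1/277)
       = 8033 · 7728/8033 = 7728.

7728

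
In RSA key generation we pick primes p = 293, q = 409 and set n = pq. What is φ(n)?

119136

For distinct primes, φ(pq) = (p−1)(q−1) = 292 × 408 = 119136.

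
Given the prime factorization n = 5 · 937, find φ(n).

φ(5) = 5 − 1 = 4.
φ(937) = 937 − 1 = 936.
Multiply: 4 · 936 = 3744.

3744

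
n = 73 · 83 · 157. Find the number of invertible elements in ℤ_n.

φ(73) = 73 − 1 = 72.
φ(83) = 83 − 1 = 82.
φ(157) = 157 − 1 = 156.
Multiply: 72 · 82 · 156 = 921024.

921024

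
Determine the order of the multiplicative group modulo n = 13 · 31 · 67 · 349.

φ(13) = 13 − 1 = 12.
φ(31) = 31 − 1 = 30.
φ(67) = 67 − 1 = 66.
φ(349) = 349 − 1 = 348.
Since φ is multiplicative, φ(9423349) = 12 · 30 · 66 · 348 = 8268480.

8268480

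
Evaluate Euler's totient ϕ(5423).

Factor 5423: 5423 = 11 · 17 · 29.
φ(5423) = 5423 · (1 − 1/11) · (1 − 1/17) · (1 − 1/29)
       = 5423 · 4480/5423 = 4480.

4480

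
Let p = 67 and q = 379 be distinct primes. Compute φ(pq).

24948

φ(n) = (p − 1)(q − 1) = (67−1)(379−1) = 66·378 = 24948.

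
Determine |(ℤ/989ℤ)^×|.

924

Factor 989: 989 = 23 · 43.
φ(23) = 23 − 1 = 22.
φ(43) = 43 − 1 = 42.
φ(989) = 22 × 42 = 924.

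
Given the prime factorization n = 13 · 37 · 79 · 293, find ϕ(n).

9839232

φ(13) = 13 − 1 = 12.
φ(37) = 37 − 1 = 36.
φ(79) = 79 − 1 = 78.
φ(293) = 293 − 1 = 292.
Since φ is multiplicative, φ(11133707) = 12 · 36 · 78 · 292 = 9839232.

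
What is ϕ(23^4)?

267674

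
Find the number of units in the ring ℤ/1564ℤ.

Prime factorization: 1564 = 2^2 · 17 · 23.
φ(1564) = 1564 · (1 − 1/2) · (1 − 1/17) · (1 − 1/23)
       = 1564 · 352/782 = 704.

704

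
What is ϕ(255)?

255 = 3 · 5 · 17.
φ(3) = 3 − 1 = 2.
φ(5) = 5 − 1 = 4.
φ(17) = 17 − 1 = 16.
Since φ is multiplicative, φ(255) = 2 · 4 · 16 = 128.

128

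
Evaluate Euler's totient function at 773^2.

φ(773^2) = 773^1·(773−1) = 773·772 = 596756.

596756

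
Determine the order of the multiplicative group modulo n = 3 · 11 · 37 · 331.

237600

φ(404151) = 404151 · (1 − 1/3) · (1 − 1/11) · (1 − 1/37) · (1 − 1/331)
       = 404151 · 237600/404151 = 237600.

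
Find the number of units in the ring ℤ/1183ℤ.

936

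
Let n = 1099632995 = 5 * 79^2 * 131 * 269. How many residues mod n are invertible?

858736320

φ(5) = 5 − 1 = 4.
φ(79^2) = 79^2 − 79^1 = 6241 − 79 = 6162.
φ(131) = 131 − 1 = 130.
φ(269) = 269 − 1 = 268.
Since φ is multiplicative, φ(1099632995) = 4 · 6162 · 130 · 268 = 858736320.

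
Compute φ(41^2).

φ(41^2) = 41^2 − 41^1 = 1681 − 41 = 1640.

1640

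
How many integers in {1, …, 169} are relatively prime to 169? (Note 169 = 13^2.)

156

φ(169) = 169 · (1 − 1/13)
       = 169 · 12/13 = 156.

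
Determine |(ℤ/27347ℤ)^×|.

27347 = 23 · 29 · 41.
φ(23) = 23 − 1 = 22.
φ(29) = 29 − 1 = 28.
φ(41) = 41 − 1 = 40.
Since φ is multiplicative, φ(27347) = 22 · 28 · 40 = 24640.

24640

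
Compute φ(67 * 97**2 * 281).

172085760

φ(67) = 67 − 1 = 66.
φ(97^2) = 97^1·(97−1) = 97·96 = 9312.
φ(281) = 281 − 1 = 280.
φ(177143243) = 66 × 9312 × 280 = 172085760.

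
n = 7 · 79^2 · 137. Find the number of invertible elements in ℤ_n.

5028192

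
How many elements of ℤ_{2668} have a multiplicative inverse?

First factor: 2668 = 2^2 · 23 · 29.
φ(2^2) = 2^1·(2−1) = 2·1 = 2.
φ(23) = 23 − 1 = 22.
φ(29) = 29 − 1 = 28.
Multiply: 2 · 22 · 28 = 1232.

1232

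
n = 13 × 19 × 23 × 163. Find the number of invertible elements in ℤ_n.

769824

φ(926003) = 926003 · (1 − 1/13) · (1 − 1/19) · (1 − 1/23) · (1 − 1/163)
       = 926003 · 769824/926003 = 769824.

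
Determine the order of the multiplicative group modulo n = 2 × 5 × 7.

24

φ(70) = 70 · (1 − 1/2) · (1 − 1/5) · (1 − 1/7)
       = 70 · 24/70 = 24.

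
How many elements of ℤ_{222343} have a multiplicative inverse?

179200

Prime factorization: 222343 = 11 × 17 × 29 × 41.
φ(222343) = 222343 · (1 − 1/11) · (1 − 1/17) · (1 − 1/29) · (1 − 1/41)
       = 222343 · 179200/222343 = 179200.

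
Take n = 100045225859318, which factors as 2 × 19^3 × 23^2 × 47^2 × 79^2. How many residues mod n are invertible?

43803378405072

φ(100045225859318) = 100045225859318 · (1 − 1/2) · (1 − 1/19) · (1 − 1/23) · (1 − 1/47) · (1 − 1/79)
       = 100045225859318 · 1420848/3245162 = 43803378405072.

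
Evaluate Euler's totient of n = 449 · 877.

392448

φ(449) = 449 − 1 = 448.
φ(877) = 877 − 1 = 876.
Multiply: 448 · 876 = 392448.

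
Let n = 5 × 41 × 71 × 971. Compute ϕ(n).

φ(14132905) = 14132905 · (1 − 1/5) · (1 − 1/41) · (1 − 1/71) · (1 − 1/971)
       = 14132905 · 10864000/14132905 = 10864000.

10864000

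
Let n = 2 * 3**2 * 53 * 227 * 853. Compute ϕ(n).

60076224

φ(2) = 2 − 1 = 1.
φ(3^2) = 3^2 − 3^1 = 9 − 3 = 6.
φ(53) = 53 − 1 = 52.
φ(227) = 227 − 1 = 226.
φ(853) = 853 − 1 = 852.
Multiply: 1 · 6 · 52 · 226 · 852 = 60076224.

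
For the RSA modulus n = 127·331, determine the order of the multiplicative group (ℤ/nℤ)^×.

41580

φ(127) = 127 − 1 = 126.
φ(331) = 331 − 1 = 330.
Multiply: 126 · 330 = 41580.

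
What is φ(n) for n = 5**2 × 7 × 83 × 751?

7380000

φ(10908275) = 10908275 · (1 − 1/5) · (1 − 1/7) · (1 − 1/83) · (1 − 1/751)
       = 10908275 · 1476000/2181655 = 7380000.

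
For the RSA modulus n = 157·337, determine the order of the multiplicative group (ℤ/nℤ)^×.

52416

φ(n) = (p − 1)(q − 1) = (157−1)(337−1) = 156·336 = 52416.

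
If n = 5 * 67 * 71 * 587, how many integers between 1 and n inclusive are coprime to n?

10829280

φ(5) = 5 − 1 = 4.
φ(67) = 67 − 1 = 66.
φ(71) = 71 − 1 = 70.
φ(587) = 587 − 1 = 586.
φ(13961795) = 4 × 66 × 70 × 586 = 10829280.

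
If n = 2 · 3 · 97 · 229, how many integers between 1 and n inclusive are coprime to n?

43776

φ(133278) = 133278 · (1 − 1/2) · (1 − 1/3) · (1 − 1/97) · (1 − 1/229)
       = 133278 · 43776/133278 = 43776.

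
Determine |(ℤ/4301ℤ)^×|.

3520

First factor: 4301 = 11 * 17 * 23.
φ(4301) = 4301 · (1 − 1/11) · (1 − 1/17) · (1 − 1/23)
       = 4301 · 3520/4301 = 3520.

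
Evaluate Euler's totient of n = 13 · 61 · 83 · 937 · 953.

52608890880

φ(13) = 13 − 1 = 12.
φ(61) = 61 − 1 = 60.
φ(83) = 83 − 1 = 82.
φ(937) = 937 − 1 = 936.
φ(953) = 953 − 1 = 952.
Since φ is multiplicative, φ(58773800059) = 12 · 60 · 82 · 936 · 952 = 52608890880.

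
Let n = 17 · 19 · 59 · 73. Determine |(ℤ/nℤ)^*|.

1202688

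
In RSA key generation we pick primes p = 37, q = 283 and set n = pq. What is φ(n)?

10152

φ(37) = 37 − 1 = 36.
φ(283) = 283 − 1 = 282.
Since φ is multiplicative, φ(10471) = 36 · 282 = 10152.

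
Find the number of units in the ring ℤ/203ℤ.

Factor 203: 203 = 7 * 29.
φ(7) = 7 − 1 = 6.
φ(29) = 29 − 1 = 28.
Since φ is multiplicative, φ(203) = 6 · 28 = 168.

168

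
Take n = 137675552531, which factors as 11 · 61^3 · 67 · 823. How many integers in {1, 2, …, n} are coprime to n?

φ(11) = 11 − 1 = 10.
φ(61^3) = 61^3 − 61^2 = 226981 − 3721 = 223260.
φ(67) = 67 − 1 = 66.
φ(823) = 823 − 1 = 822.
φ(137675552531) = 10 × 223260 × 66 × 822 = 121123015200.

121123015200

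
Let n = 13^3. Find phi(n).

2028

φ(2197) = 2197 · (1 − 1/13)
       = 2197 · 12/13 = 2028.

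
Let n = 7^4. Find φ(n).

2058

φ(7^4) = 7^3·(7−1) = 343·6 = 2058.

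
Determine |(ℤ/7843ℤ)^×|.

6600

7843 = 11 * 23 * 31.
φ(7843) = 7843 · (1 − 1/11) · (1 − 1/23) · (1 − 1/31)
       = 7843 · 6600/7843 = 6600.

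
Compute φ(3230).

1152

Factor 3230: 3230 = 2 × 5 × 17 × 19.
φ(3230) = 3230 · (1 − 1/2) · (1 − 1/5) · (1 − 1/17) · (1 − 1/19)
       = 3230 · 1152/3230 = 1152.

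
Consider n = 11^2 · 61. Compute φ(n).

6600

φ(11^2) = 11^2 − 11^1 = 121 − 11 = 110.
φ(61) = 61 − 1 = 60.
φ(7381) = 110 × 60 = 6600.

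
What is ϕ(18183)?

10080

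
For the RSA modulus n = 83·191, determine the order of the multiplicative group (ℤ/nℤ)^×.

φ(pq) = (p−1)(q−1) = 82 · 190 = 15580.

15580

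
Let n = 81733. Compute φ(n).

77832

81733 = 37 * 47**2.
φ(37) = 37 − 1 = 36.
φ(47^2) = 47^2 − 47^1 = 2209 − 47 = 2162.
Multiply: 36 · 2162 = 77832.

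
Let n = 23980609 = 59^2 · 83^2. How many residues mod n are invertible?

23290132

φ(23980609) = 23980609 · (1 − 1/59) · (1 − 1/83)
       = 23980609 · 4756/4897 = 23290132.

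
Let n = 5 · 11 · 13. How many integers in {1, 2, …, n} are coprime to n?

φ(715) = 715 · (1 − 1/5) · (1 − 1/11) · (1 − 1/13)
       = 715 · 480/715 = 480.

480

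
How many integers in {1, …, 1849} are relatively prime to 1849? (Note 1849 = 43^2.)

1806

φ(1849) = 1849 · (1 − 1/43)
       = 1849 · 42/43 = 1806.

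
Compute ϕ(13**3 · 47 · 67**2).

412519536

φ(463529651) = 463529651 · (1 − 1/13) · (1 − 1/47) · (1 − 1/67)
       = 463529651 · 36432/40937 = 412519536.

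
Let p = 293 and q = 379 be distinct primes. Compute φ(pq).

φ(pq) = (p−1)(q−1) = 292 · 378 = 110376.

110376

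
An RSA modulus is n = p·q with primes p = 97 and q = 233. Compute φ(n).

22272

φ(97) = 97 − 1 = 96.
φ(233) = 233 − 1 = 232.
φ(22601) = 96 × 232 = 22272.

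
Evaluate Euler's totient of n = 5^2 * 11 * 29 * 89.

492800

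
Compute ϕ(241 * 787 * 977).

184112640

φ(185304659) = 185304659 · (1 − 1/241) · (1 − 1/787) · (1 − 1/977)
       = 185304659 · 184112640/185304659 = 184112640.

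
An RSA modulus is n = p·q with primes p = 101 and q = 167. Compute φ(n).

φ(n) = (p − 1)(q − 1) = (101−1)(167−1) = 100·166 = 16600.

16600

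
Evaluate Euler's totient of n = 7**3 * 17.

φ(5831) = 5831 · (1 − 1/7) · (1 − 1/17)
       = 5831 · 96/119 = 4704.

4704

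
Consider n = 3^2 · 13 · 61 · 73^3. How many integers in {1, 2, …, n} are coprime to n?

1657532160

φ(3^2) = 3^1·(3−1) = 3·2 = 6.
φ(13) = 13 − 1 = 12.
φ(61) = 61 − 1 = 60.
φ(73^3) = 73^3 − 73^2 = 389017 − 5329 = 383688.
Since φ is multiplicative, φ(2776414329) = 6 · 12 · 60 · 383688 = 1657532160.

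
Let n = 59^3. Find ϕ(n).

φ(59^3) = 59^2·(59−1) = 3481·58 = 201898.

201898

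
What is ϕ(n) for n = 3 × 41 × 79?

6240

φ(3) = 3 − 1 = 2.
φ(41) = 41 − 1 = 40.
φ(79) = 79 − 1 = 78.
φ(9717) = 2 × 40 × 78 = 6240.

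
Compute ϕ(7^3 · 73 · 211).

φ(7^3) = 7^3 − 7^2 = 343 − 49 = 294.
φ(73) = 73 − 1 = 72.
φ(211) = 211 − 1 = 210.
Since φ is multiplicative, φ(5283229) = 294 · 72 · 210 = 4445280.

4445280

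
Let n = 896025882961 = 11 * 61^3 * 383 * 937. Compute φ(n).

798270595200

φ(11) = 11 − 1 = 10.
φ(61^3) = 61^3 − 61^2 = 226981 − 3721 = 223260.
φ(383) = 383 − 1 = 382.
φ(937) = 937 − 1 = 936.
Multiply: 10 · 223260 · 382 · 936 = 798270595200.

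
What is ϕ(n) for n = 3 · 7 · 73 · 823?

710208

φ(3) = 3 − 1 = 2.
φ(7) = 7 − 1 = 6.
φ(73) = 73 − 1 = 72.
φ(823) = 823 − 1 = 822.
Since φ is multiplicative, φ(1261659) = 2 · 6 · 72 · 822 = 710208.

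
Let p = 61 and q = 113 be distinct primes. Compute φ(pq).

φ(n) = (p − 1)(q − 1) = (61−1)(113−1) = 60·112 = 6720.

6720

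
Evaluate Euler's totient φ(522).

168

Prime factorization: 522 = 2 · 3**2 · 29.
φ(522) = 522 · (1 − 1/2) · (1 − 1/3) · (1 − 1/29)
       = 522 · 56/174 = 168.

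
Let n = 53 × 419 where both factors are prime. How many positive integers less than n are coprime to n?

21736

φ(22207) = 22207 · (1 − 1/53) · (1 − 1/419)
       = 22207 · 21736/22207 = 21736.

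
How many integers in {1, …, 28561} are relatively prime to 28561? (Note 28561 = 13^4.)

φ(13^4) = 13^4 − 13^3 = 28561 − 2197 = 26364.

26364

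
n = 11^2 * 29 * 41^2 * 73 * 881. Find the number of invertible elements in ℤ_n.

φ(379358526877) = 379358526877 · (1 − 1/11) · (1 − 1/29) · (1 − 1/41) · (1 − 1/73) · (1 − 1/881)
       = 379358526877 · 709632000/841149727 = 320044032000.

320044032000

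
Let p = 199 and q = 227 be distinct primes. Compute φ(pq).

44748

For distinct primes, φ(pq) = (p−1)(q−1) = 198 × 226 = 44748.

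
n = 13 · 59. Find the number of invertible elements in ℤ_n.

696

φ(13) = 13 − 1 = 12.
φ(59) = 59 − 1 = 58.
Since φ is multiplicative, φ(767) = 12 · 58 = 696.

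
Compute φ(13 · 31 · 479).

φ(13) = 13 − 1 = 12.
φ(31) = 31 − 1 = 30.
φ(479) = 479 − 1 = 478.
Multiply: 12 · 30 · 478 = 172080.

172080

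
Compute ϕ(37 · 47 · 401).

662400

φ(697339) = 697339 · (1 − 1/37) · (1 − 1/47) · (1 − 1/401)
       = 697339 · 662400/697339 = 662400.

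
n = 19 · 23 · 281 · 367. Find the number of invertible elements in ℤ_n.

40582080

φ(19) = 19 − 1 = 18.
φ(23) = 23 − 1 = 22.
φ(281) = 281 − 1 = 280.
φ(367) = 367 − 1 = 366.
Multiply: 18 · 22 · 280 · 366 = 40582080.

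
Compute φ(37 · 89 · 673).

2128896

φ(2216189) = 2216189 · (1 − 1/37) · (1 − 1/89) · (1 − 1/673)
       = 2216189 · 2128896/2216189 = 2128896.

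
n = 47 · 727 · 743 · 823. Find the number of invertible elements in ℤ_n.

φ(20893967641) = 20893967641 · (1 − 1/47) · (1 − 1/727) · (1 − 1/743) · (1 − 1/823)
       = 20893967641 · 20369021904/20893967641 = 20369021904.

20369021904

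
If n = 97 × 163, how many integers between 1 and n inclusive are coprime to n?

15552

φ(97) = 97 − 1 = 96.
φ(163) = 163 − 1 = 162.
φ(15811) = 96 × 162 = 15552.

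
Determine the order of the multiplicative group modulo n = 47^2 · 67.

φ(148003) = 148003 · (1 − 1/47) · (1 − 1/67)
       = 148003 · 3036/3149 = 142692.

142692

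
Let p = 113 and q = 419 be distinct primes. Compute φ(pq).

φ(pq) = (p−1)(q−1) = 112 · 418 = 46816.

46816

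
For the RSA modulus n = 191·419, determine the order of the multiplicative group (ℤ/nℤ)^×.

79420

For distinct primes, φ(pq) = (p−1)(q−1) = 190 × 418 = 79420.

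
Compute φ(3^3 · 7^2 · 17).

12096

φ(3^3) = 3^3 − 3^2 = 27 − 9 = 18.
φ(7^2) = 7^1·(7−1) = 7·6 = 42.
φ(17) = 17 − 1 = 16.
Multiply: 18 · 42 · 16 = 12096.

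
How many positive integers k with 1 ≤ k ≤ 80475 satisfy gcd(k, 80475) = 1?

80475 = 3 · 5^2 · 29 · 37.
φ(80475) = 80475 · (1 − 1/3) · (1 − 1/5) · (1 − 1/29) · (1 − 1/37)
       = 80475 · 8064/16095 = 40320.

40320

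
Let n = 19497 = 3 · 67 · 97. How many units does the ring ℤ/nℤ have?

12672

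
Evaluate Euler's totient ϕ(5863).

5863 = 11 * 13 * 41.
φ(11) = 11 − 1 = 10.
φ(13) = 13 − 1 = 12.
φ(41) = 41 − 1 = 40.
Since φ is multiplicative, φ(5863) = 10 · 12 · 40 = 4800.

4800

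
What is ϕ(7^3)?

φ(343) = 343 · (1 − 1/7)
       = 343 · 6/7 = 294.

294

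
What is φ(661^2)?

436260

φ(436921) = 436921 · (1 − 1/661)
       = 436921 · 660/661 = 436260.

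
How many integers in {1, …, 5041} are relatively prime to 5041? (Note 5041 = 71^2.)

4970

φ(71^2) = 71^1·(71−1) = 71·70 = 4970.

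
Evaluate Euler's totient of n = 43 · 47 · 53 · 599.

60077472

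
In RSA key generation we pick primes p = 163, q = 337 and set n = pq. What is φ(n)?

54432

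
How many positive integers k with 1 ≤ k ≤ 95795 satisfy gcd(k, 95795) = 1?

Prime factorization: 95795 = 5 · 7^2 · 17 · 23.
φ(95795) = 95795 · (1 − 1/5) · (1 − 1/7) · (1 − 1/17) · (1 − 1/23)
       = 95795 · 8448/13685 = 59136.

59136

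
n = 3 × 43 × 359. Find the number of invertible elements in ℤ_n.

30072

φ(3) = 3 − 1 = 2.
φ(43) = 43 − 1 = 42.
φ(359) = 359 − 1 = 358.
φ(46311) = 2 × 42 × 358 = 30072.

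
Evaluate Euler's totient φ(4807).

4807 = 11 × 19 × 23.
φ(11) = 11 − 1 = 10.
φ(19) = 19 − 1 = 18.
φ(23) = 23 − 1 = 22.
Multiply: 10 · 18 · 22 = 3960.

3960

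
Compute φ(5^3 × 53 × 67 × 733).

φ(325360375) = 325360375 · (1 − 1/5) · (1 − 1/53) · (1 − 1/67) · (1 − 1/733)
       = 325360375 · 10048896/13014415 = 251222400.

251222400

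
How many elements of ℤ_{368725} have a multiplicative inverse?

246960

First factor: 368725 = 5**2 · 7**3 · 43.
φ(368725) = 368725 · (1 − 1/5) · (1 − 1/7) · (1 − 1/43)
       = 368725 · 1008/1505 = 246960.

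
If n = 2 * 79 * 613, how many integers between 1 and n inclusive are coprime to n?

47736

φ(96854) = 96854 · (1 − 1/2) · (1 − 1/79) · (1 − 1/613)
       = 96854 · 47736/96854 = 47736.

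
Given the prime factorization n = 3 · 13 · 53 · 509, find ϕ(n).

φ(1052103) = 1052103 · (1 − 1/3) · (1 − 1/13) · (1 − 1/53) · (1 − 1/509)
       = 1052103 · 633984/1052103 = 633984.

633984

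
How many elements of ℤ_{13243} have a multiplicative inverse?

11520

13243 = 17 * 19 * 41.
φ(17) = 17 − 1 = 16.
φ(19) = 19 − 1 = 18.
φ(41) = 41 − 1 = 40.
Multiply: 16 · 18 · 40 = 11520.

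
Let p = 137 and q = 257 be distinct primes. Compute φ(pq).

34816

φ(35209) = 35209 · (1 − 1/137) · (1 − 1/257)
       = 35209 · 34816/35209 = 34816.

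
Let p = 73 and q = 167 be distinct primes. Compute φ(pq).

11952

φ(pq) = (p−1)(q−1) = 72 · 166 = 11952.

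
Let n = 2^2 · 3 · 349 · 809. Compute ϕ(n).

1124736

φ(2^2) = 2^2 − 2^1 = 4 − 2 = 2.
φ(3) = 3 − 1 = 2.
φ(349) = 349 − 1 = 348.
φ(809) = 809 − 1 = 808.
φ(3388092) = 2 × 2 × 348 × 808 = 1124736.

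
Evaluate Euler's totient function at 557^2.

309692

φ(310249) = 310249 · (1 − 1/557)
       = 310249 · 556/557 = 309692.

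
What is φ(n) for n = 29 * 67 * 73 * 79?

φ(29) = 29 − 1 = 28.
φ(67) = 67 − 1 = 66.
φ(73) = 73 − 1 = 72.
φ(79) = 79 − 1 = 78.
Multiply: 28 · 66 · 72 · 78 = 10378368.

10378368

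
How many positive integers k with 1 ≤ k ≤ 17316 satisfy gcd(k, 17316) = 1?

Factor 17316: 17316 = 2^2 * 3^2 * 13 * 37.
φ(17316) = 17316 · (1 − 1/2) · (1 − 1/3) · (1 − 1/13) · (1 − 1/37)
       = 17316 · 864/2886 = 5184.

5184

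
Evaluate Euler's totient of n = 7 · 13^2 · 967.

904176

φ(1143961) = 1143961 · (1 − 1/7) · (1 − 1/13) · (1 − 1/967)
       = 1143961 · 69552/87997 = 904176.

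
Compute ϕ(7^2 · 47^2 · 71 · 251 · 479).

φ(7^2) = 7^2 − 7^1 = 49 − 7 = 42.
φ(47^2) = 47^1·(47−1) = 47·46 = 2162.
φ(71) = 71 − 1 = 70.
φ(251) = 251 − 1 = 250.
φ(479) = 479 − 1 = 478.
Multiply: 42 · 2162 · 70 · 250 · 478 = 759575460000.

759575460000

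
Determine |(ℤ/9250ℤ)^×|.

Factor 9250: 9250 = 2 · 5^3 · 37.
φ(2) = 2 − 1 = 1.
φ(5^3) = 5^2·(5−1) = 25·4 = 100.
φ(37) = 37 − 1 = 36.
Since φ is multiplicative, φ(9250) = 1 · 100 · 36 = 3600.

3600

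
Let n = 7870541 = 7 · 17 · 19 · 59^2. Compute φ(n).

5913216

φ(7870541) = 7870541 · (1 − 1/7) · (1 − 1/17) · (1 − 1/19) · (1 − 1/59)
       = 7870541 · 100224/133399 = 5913216.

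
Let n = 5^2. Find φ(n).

φ(5^2) = 5^1·(5−1) = 5·4 = 20.

20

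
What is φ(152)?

72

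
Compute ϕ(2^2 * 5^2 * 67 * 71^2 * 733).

9604425600

φ(2^2) = 2^1·(2−1) = 2·1 = 2.
φ(5^2) = 5^1·(5−1) = 5·4 = 20.
φ(67) = 67 − 1 = 66.
φ(71^2) = 71^2 − 71^1 = 5041 − 71 = 4970.
φ(733) = 733 − 1 = 732.
Multiply: 2 · 20 · 66 · 4970 · 732 = 9604425600.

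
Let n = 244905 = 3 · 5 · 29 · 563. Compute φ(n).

φ(3) = 3 − 1 = 2.
φ(5) = 5 − 1 = 4.
φ(29) = 29 − 1 = 28.
φ(563) = 563 − 1 = 562.
φ(244905) = 2 × 4 × 28 × 562 = 125888.

125888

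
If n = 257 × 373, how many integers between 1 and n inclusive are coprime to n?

95232

φ(257) = 257 − 1 = 256.
φ(373) = 373 − 1 = 372.
Multiply: 256 · 372 = 95232.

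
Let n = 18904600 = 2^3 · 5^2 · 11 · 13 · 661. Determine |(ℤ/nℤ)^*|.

φ(18904600) = 18904600 · (1 − 1/2) · (1 − 1/5) · (1 − 1/11) · (1 − 1/13) · (1 − 1/661)
       = 18904600 · 316800/945230 = 6336000.

6336000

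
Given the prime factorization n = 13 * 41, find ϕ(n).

480

φ(13) = 13 − 1 = 12.
φ(41) = 41 − 1 = 40.
Since φ is multiplicative, φ(533) = 12 · 40 = 480.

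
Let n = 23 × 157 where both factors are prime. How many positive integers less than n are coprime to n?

φ(pq) = (p−1)(q−1) = 22 · 156 = 3432.

3432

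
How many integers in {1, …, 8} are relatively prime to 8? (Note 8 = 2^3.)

φ(8) = 8 · (1 − 1/2)
       = 8 · 1/2 = 4.

4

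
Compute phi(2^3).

4

φ(8) = 8 · (1 − 1/2)
       = 8 · 1/2 = 4.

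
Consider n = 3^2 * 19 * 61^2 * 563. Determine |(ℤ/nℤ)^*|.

222147360

φ(3^2) = 3^1·(3−1) = 3·2 = 6.
φ(19) = 19 − 1 = 18.
φ(61^2) = 61^1·(61−1) = 61·60 = 3660.
φ(563) = 563 − 1 = 562.
Multiply: 6 · 18 · 3660 · 562 = 222147360.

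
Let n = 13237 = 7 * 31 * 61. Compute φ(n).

φ(13237) = 13237 · (1 − 1/7) · (1 − 1/31) · (1 − 1/61)
       = 13237 · 10800/13237 = 10800.

10800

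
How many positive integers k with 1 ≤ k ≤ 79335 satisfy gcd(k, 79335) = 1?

40320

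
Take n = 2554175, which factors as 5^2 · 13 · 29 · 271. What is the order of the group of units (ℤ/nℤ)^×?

φ(2554175) = 2554175 · (1 − 1/5) · (1 − 1/13) · (1 − 1/29) · (1 − 1/271)
       = 2554175 · 362880/510835 = 1814400.

1814400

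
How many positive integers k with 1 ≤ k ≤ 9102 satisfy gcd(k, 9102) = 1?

Factor 9102: 9102 = 2 · 3 · 37 · 41.
φ(2) = 2 − 1 = 1.
φ(3) = 3 − 1 = 2.
φ(37) = 37 − 1 = 36.
φ(41) = 41 − 1 = 40.
φ(9102) = 1 × 2 × 36 × 40 = 2880.

2880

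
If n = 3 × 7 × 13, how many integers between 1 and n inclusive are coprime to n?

144

φ(3) = 3 − 1 = 2.
φ(7) = 7 − 1 = 6.
φ(13) = 13 − 1 = 12.
Multiply: 2 · 6 · 12 = 144.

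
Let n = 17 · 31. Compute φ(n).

φ(527) = 527 · (1 − 1/17) · (1 − 1/31)
       = 527 · 480/527 = 480.

480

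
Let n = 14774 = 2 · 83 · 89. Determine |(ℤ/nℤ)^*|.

7216

φ(2) = 2 − 1 = 1.
φ(83) = 83 − 1 = 82.
φ(89) = 89 − 1 = 88.
Since φ is multiplicative, φ(14774) = 1 · 82 · 88 = 7216.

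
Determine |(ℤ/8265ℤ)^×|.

Prime factorization: 8265 = 3 · 5 · 19 · 29.
φ(3) = 3 − 1 = 2.
φ(5) = 5 − 1 = 4.
φ(19) = 19 − 1 = 18.
φ(29) = 29 − 1 = 28.
φ(8265) = 2 × 4 × 18 × 28 = 4032.

4032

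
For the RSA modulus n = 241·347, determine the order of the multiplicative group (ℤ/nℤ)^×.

83040

φ(83627) = 83627 · (1 − 1/241) · (1 − 1/347)
       = 83627 · 83040/83627 = 83040.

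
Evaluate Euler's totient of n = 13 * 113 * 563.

755328

φ(13) = 13 − 1 = 12.
φ(113) = 113 − 1 = 112.
φ(563) = 563 − 1 = 562.
Since φ is multiplicative, φ(827047) = 12 · 112 · 562 = 755328.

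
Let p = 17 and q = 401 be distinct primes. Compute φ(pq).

φ(pq) = (p−1)(q−1) = 16 · 400 = 6400.

6400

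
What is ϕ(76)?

76 = 2^2 * 19.
φ(2^2) = 2^2 − 2^1 = 4 − 2 = 2.
φ(19) = 19 − 1 = 18.
Multiply: 2 · 18 = 36.

36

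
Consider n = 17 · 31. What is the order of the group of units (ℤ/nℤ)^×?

φ(527) = 527 · (1 − 1/17) · (1 − 1/31)
       = 527 · 480/527 = 480.

480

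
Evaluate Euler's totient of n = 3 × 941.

1880

φ(3) = 3 − 1 = 2.
φ(941) = 941 − 1 = 940.
Multiply: 2 · 940 = 1880.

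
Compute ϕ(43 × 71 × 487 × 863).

1231660080

φ(1283117893) = 1283117893 · (1 − 1/43) · (1 − 1/71) · (1 − 1/487) · (1 − 1/863)
       = 1283117893 · 1231660080/1283117893 = 1231660080.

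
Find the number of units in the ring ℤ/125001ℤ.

Prime factorization: 125001 = 3^2 × 17 × 19 × 43.
φ(3^2) = 3^2 − 3^1 = 9 − 3 = 6.
φ(17) = 17 − 1 = 16.
φ(19) = 19 − 1 = 18.
φ(43) = 43 − 1 = 42.
φ(125001) = 6 × 16 × 18 × 42 = 72576.

72576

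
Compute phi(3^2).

6

φ(3^2) = 3^2 − 3^1 = 9 − 3 = 6.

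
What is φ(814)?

360

First factor: 814 = 2 × 11 × 37.
φ(814) = 814 · (1 − 1/2) · (1 − 1/11) · (1 − 1/37)
       = 814 · 360/814 = 360.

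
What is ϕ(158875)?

120000

Prime factorization: 158875 = 5**3 × 31 × 41.
φ(158875) = 158875 · (1 − 1/5) · (1 − 1/31) · (1 − 1/41)
       = 158875 · 4800/6355 = 120000.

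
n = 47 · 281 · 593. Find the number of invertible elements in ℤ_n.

7624960

φ(47) = 47 − 1 = 46.
φ(281) = 281 − 1 = 280.
φ(593) = 593 − 1 = 592.
φ(7831751) = 46 × 280 × 592 = 7624960.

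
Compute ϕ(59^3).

φ(205379) = 205379 · (1 − 1/59)
       = 205379 · 58/59 = 201898.

201898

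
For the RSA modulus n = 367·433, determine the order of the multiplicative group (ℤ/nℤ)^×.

158112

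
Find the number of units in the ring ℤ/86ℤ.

42

First factor: 86 = 2 · 43.
φ(86) = 86 · (1 − 1/2) · (1 − 1/43)
       = 86 · 42/86 = 42.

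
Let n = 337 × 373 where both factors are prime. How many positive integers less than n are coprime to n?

124992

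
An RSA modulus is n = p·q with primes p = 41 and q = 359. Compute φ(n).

14320

φ(pq) = (p−1)(q−1) = 40 · 358 = 14320.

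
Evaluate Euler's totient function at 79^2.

6162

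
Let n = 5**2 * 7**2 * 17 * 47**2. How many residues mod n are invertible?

29057280

φ(46002425) = 46002425 · (1 − 1/5) · (1 − 1/7) · (1 − 1/17) · (1 − 1/47)
       = 46002425 · 17664/27965 = 29057280.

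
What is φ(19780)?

7392

Prime factorization: 19780 = 2**2 × 5 × 23 × 43.
φ(2^2) = 2^2 − 2^1 = 4 − 2 = 2.
φ(5) = 5 − 1 = 4.
φ(23) = 23 − 1 = 22.
φ(43) = 43 − 1 = 42.
φ(19780) = 2 × 4 × 22 × 42 = 7392.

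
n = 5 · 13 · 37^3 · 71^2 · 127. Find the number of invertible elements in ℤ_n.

φ(5) = 5 − 1 = 4.
φ(13) = 13 − 1 = 12.
φ(37^3) = 37^2·(37−1) = 1369·36 = 49284.
φ(71^2) = 71^2 − 71^1 = 5041 − 71 = 4970.
φ(127) = 127 − 1 = 126.
φ(2107846336115) = 4 × 12 × 49284 × 4970 × 126 = 1481406071040.

1481406071040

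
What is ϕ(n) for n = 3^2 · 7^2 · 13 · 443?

φ(2539719) = 2539719 · (1 − 1/3) · (1 − 1/7) · (1 − 1/13) · (1 − 1/443)
       = 2539719 · 63648/120939 = 1336608.

1336608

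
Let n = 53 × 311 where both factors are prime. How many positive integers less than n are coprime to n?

16120

φ(pq) = (p−1)(q−1) = 52 · 310 = 16120.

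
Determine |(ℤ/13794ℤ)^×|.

3960

First factor: 13794 = 2 · 3 · 11^2 · 19.
φ(2) = 2 − 1 = 1.
φ(3) = 3 − 1 = 2.
φ(11^2) = 11^2 − 11^1 = 121 − 11 = 110.
φ(19) = 19 − 1 = 18.
φ(13794) = 1 × 2 × 110 × 18 = 3960.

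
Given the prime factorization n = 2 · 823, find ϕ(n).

822

φ(1646) = 1646 · (1 − 1/2) · (1 − 1/823)
       = 1646 · 822/1646 = 822.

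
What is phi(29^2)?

φ(841) = 841 · (1 − 1/29)
       = 841 · 28/29 = 812.

812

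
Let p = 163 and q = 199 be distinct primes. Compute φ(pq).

φ(n) = (p − 1)(q − 1) = (163−1)(199−1) = 162·198 = 32076.

32076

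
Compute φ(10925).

First factor: 10925 = 5^2 × 19 × 23.
φ(10925) = 10925 · (1 − 1/5) · (1 − 1/19) · (1 − 1/23)
       = 10925 · 1584/2185 = 7920.

7920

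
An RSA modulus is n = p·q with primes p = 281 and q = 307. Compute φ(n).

φ(pq) = (p−1)(q−1) = 280 · 306 = 85680.

85680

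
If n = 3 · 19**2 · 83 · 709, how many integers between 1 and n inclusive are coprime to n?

φ(3) = 3 − 1 = 2.
φ(19^2) = 19^1·(19−1) = 19·18 = 342.
φ(83) = 83 − 1 = 82.
φ(709) = 709 − 1 = 708.
Since φ is multiplicative, φ(63731301) = 2 · 342 · 82 · 708 = 39710304.

39710304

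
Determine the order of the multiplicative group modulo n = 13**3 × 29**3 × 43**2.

φ(99074288417) = 99074288417 · (1 − 1/13) · (1 − 1/29) · (1 − 1/43)
       = 99074288417 · 14112/16211 = 86246151264.

86246151264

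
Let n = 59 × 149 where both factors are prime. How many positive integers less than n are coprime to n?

8584

φ(59) = 59 − 1 = 58.
φ(149) = 149 − 1 = 148.
Since φ is multiplicative, φ(8791) = 58 · 148 = 8584.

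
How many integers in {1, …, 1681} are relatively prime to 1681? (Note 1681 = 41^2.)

φ(41^2) = 41^1·(41−1) = 41·40 = 1640.

1640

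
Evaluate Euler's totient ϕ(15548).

6864

First factor: 15548 = 2**2 * 13**2 * 23.
φ(15548) = 15548 · (1 − 1/2) · (1 − 1/13) · (1 − 1/23)
       = 15548 · 264/598 = 6864.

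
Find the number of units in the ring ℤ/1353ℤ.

Prime factorization: 1353 = 3 × 11 × 41.
φ(1353) = 1353 · (1 − 1/3) · (1 − 1/11) · (1 − 1/41)
       = 1353 · 800/1353 = 800.

800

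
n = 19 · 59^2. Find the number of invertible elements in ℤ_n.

φ(66139) = 66139 · (1 − 1/19) · (1 − 1/59)
       = 66139 · 1044/1121 = 61596.

61596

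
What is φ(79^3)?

486798

φ(79^3) = 79^2·(79−1) = 6241·78 = 486798.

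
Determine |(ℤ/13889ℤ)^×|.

First factor: 13889 = 17 * 19 * 43.
φ(17) = 17 − 1 = 16.
φ(19) = 19 − 1 = 18.
φ(43) = 43 − 1 = 42.
φ(13889) = 16 × 18 × 42 = 12096.

12096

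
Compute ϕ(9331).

7560

First factor: 9331 = 7 · 31 · 43.
φ(7) = 7 − 1 = 6.
φ(31) = 31 − 1 = 30.
φ(43) = 43 − 1 = 42.
Since φ is multiplicative, φ(9331) = 6 · 30 · 42 = 7560.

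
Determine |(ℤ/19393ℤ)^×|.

16800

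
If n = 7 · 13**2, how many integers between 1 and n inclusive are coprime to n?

936

φ(7) = 7 − 1 = 6.
φ(13^2) = 13^1·(13−1) = 13·12 = 156.
φ(1183) = 6 × 156 = 936.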